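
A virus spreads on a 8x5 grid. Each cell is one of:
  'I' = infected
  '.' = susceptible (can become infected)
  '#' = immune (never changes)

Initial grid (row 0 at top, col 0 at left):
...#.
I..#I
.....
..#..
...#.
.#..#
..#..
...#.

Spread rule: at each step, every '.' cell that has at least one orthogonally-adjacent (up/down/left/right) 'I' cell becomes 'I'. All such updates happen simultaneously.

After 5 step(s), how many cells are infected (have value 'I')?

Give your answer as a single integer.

Step 0 (initial): 2 infected
Step 1: +5 new -> 7 infected
Step 2: +6 new -> 13 infected
Step 3: +6 new -> 19 infected
Step 4: +2 new -> 21 infected
Step 5: +2 new -> 23 infected

Answer: 23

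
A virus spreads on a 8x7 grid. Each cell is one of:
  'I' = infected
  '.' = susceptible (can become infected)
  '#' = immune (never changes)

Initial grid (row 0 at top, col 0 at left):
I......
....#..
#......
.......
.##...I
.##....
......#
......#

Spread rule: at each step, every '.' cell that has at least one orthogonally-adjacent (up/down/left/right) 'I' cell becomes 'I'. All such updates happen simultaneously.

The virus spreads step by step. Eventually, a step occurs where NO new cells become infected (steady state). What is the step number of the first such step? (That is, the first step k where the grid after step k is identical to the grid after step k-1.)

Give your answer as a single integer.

Answer: 10

Derivation:
Step 0 (initial): 2 infected
Step 1: +5 new -> 7 infected
Step 2: +6 new -> 13 infected
Step 3: +9 new -> 22 infected
Step 4: +11 new -> 33 infected
Step 5: +6 new -> 39 infected
Step 6: +3 new -> 42 infected
Step 7: +3 new -> 45 infected
Step 8: +2 new -> 47 infected
Step 9: +1 new -> 48 infected
Step 10: +0 new -> 48 infected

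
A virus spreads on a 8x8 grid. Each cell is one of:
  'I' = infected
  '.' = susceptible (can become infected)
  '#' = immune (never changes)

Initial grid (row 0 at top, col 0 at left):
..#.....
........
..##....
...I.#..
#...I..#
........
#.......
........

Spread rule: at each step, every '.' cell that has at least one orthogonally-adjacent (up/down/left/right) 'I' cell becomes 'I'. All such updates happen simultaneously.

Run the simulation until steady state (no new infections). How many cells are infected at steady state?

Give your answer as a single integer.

Answer: 57

Derivation:
Step 0 (initial): 2 infected
Step 1: +5 new -> 7 infected
Step 2: +7 new -> 14 infected
Step 3: +11 new -> 25 infected
Step 4: +13 new -> 38 infected
Step 5: +12 new -> 50 infected
Step 6: +5 new -> 55 infected
Step 7: +2 new -> 57 infected
Step 8: +0 new -> 57 infected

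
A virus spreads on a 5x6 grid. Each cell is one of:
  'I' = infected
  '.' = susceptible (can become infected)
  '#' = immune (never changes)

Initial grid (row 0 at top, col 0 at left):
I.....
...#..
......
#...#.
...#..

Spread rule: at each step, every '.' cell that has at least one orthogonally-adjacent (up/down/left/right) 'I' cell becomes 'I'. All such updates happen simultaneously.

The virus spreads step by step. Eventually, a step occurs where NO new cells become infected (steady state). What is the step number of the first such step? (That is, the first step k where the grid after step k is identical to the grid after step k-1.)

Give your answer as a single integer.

Answer: 11

Derivation:
Step 0 (initial): 1 infected
Step 1: +2 new -> 3 infected
Step 2: +3 new -> 6 infected
Step 3: +3 new -> 9 infected
Step 4: +3 new -> 12 infected
Step 5: +5 new -> 17 infected
Step 6: +5 new -> 22 infected
Step 7: +1 new -> 23 infected
Step 8: +1 new -> 24 infected
Step 9: +1 new -> 25 infected
Step 10: +1 new -> 26 infected
Step 11: +0 new -> 26 infected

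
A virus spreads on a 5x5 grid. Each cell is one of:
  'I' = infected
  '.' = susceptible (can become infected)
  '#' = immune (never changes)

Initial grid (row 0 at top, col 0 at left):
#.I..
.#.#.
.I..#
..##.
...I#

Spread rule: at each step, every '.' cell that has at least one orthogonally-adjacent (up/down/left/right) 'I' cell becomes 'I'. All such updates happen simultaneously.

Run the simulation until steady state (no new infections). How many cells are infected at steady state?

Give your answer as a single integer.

Answer: 17

Derivation:
Step 0 (initial): 3 infected
Step 1: +7 new -> 10 infected
Step 2: +5 new -> 15 infected
Step 3: +2 new -> 17 infected
Step 4: +0 new -> 17 infected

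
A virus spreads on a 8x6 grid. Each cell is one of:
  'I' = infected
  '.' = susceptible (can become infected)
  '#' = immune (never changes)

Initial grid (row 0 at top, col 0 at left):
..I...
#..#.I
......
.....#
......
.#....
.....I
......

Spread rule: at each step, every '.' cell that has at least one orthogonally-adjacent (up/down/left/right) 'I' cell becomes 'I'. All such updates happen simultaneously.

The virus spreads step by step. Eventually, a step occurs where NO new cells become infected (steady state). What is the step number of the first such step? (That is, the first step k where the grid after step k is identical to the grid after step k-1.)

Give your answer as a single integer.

Step 0 (initial): 3 infected
Step 1: +9 new -> 12 infected
Step 2: +9 new -> 21 infected
Step 3: +8 new -> 29 infected
Step 4: +8 new -> 37 infected
Step 5: +4 new -> 41 infected
Step 6: +3 new -> 44 infected
Step 7: +0 new -> 44 infected

Answer: 7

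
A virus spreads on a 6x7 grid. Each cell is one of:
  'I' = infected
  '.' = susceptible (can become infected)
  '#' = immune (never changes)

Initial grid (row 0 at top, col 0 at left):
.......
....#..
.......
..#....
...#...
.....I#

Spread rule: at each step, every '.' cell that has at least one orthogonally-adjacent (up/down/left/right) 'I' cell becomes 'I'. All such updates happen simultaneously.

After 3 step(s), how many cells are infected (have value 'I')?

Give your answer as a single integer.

Step 0 (initial): 1 infected
Step 1: +2 new -> 3 infected
Step 2: +4 new -> 7 infected
Step 3: +4 new -> 11 infected

Answer: 11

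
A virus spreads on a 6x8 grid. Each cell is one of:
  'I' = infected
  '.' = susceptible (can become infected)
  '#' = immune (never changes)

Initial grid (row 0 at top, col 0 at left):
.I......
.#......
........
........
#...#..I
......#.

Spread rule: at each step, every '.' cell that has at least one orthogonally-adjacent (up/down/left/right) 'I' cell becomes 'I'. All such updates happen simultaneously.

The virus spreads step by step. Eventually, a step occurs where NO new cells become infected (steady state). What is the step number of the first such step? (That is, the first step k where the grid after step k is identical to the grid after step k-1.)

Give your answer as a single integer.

Answer: 9

Derivation:
Step 0 (initial): 2 infected
Step 1: +5 new -> 7 infected
Step 2: +6 new -> 13 infected
Step 3: +8 new -> 21 infected
Step 4: +11 new -> 32 infected
Step 5: +7 new -> 39 infected
Step 6: +3 new -> 42 infected
Step 7: +1 new -> 43 infected
Step 8: +1 new -> 44 infected
Step 9: +0 new -> 44 infected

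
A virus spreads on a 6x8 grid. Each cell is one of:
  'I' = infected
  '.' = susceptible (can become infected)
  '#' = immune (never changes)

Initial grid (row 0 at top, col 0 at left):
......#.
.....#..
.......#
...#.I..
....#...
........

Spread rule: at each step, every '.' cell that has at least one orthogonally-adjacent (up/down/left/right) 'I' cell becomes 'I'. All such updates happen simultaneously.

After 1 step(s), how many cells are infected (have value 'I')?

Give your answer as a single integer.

Step 0 (initial): 1 infected
Step 1: +4 new -> 5 infected

Answer: 5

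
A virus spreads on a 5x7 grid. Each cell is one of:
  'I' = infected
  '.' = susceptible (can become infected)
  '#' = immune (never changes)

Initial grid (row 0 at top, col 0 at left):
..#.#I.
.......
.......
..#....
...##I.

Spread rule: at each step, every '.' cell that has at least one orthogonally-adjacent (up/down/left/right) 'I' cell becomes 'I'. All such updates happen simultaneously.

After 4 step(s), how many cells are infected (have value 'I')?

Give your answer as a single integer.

Step 0 (initial): 2 infected
Step 1: +4 new -> 6 infected
Step 2: +5 new -> 11 infected
Step 3: +4 new -> 15 infected
Step 4: +3 new -> 18 infected

Answer: 18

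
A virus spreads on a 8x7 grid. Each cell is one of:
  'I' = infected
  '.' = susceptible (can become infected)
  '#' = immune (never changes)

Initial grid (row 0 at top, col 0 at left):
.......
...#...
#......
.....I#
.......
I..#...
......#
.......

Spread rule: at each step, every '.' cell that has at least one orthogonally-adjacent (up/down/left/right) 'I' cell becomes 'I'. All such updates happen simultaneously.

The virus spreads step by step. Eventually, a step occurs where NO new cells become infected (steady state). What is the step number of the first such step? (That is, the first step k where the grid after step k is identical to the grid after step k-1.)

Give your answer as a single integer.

Answer: 8

Derivation:
Step 0 (initial): 2 infected
Step 1: +6 new -> 8 infected
Step 2: +12 new -> 20 infected
Step 3: +13 new -> 33 infected
Step 4: +8 new -> 41 infected
Step 5: +6 new -> 47 infected
Step 6: +3 new -> 50 infected
Step 7: +1 new -> 51 infected
Step 8: +0 new -> 51 infected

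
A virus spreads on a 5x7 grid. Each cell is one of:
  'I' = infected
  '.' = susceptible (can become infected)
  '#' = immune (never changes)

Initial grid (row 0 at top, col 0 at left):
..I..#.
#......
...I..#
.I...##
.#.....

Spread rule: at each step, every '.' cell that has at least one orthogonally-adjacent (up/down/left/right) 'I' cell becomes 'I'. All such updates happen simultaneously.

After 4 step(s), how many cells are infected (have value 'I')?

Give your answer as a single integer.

Step 0 (initial): 3 infected
Step 1: +10 new -> 13 infected
Step 2: +10 new -> 23 infected
Step 3: +2 new -> 25 infected
Step 4: +2 new -> 27 infected

Answer: 27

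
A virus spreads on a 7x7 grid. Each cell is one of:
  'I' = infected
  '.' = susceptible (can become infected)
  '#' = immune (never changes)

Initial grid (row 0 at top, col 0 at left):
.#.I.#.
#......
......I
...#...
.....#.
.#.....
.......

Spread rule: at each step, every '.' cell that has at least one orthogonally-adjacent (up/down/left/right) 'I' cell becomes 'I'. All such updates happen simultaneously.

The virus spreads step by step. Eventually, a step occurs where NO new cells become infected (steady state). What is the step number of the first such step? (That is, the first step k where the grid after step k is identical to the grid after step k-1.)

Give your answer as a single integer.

Answer: 10

Derivation:
Step 0 (initial): 2 infected
Step 1: +6 new -> 8 infected
Step 2: +8 new -> 16 infected
Step 3: +4 new -> 20 infected
Step 4: +5 new -> 25 infected
Step 5: +6 new -> 31 infected
Step 6: +5 new -> 36 infected
Step 7: +3 new -> 39 infected
Step 8: +2 new -> 41 infected
Step 9: +1 new -> 42 infected
Step 10: +0 new -> 42 infected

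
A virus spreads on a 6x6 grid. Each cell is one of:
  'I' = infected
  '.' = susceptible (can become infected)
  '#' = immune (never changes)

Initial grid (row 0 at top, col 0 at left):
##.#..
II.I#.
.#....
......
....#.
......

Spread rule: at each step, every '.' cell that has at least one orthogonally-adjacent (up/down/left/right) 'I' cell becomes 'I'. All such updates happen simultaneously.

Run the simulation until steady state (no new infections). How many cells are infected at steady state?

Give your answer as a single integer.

Answer: 30

Derivation:
Step 0 (initial): 3 infected
Step 1: +3 new -> 6 infected
Step 2: +5 new -> 11 infected
Step 3: +6 new -> 17 infected
Step 4: +6 new -> 23 infected
Step 5: +5 new -> 28 infected
Step 6: +2 new -> 30 infected
Step 7: +0 new -> 30 infected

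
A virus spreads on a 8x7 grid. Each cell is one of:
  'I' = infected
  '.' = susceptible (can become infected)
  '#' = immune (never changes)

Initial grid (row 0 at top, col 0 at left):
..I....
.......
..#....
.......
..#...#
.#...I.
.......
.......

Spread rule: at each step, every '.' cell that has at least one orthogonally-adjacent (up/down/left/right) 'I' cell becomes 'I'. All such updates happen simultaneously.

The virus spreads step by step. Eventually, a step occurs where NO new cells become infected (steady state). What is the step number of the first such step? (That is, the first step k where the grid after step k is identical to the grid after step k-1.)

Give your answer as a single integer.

Answer: 8

Derivation:
Step 0 (initial): 2 infected
Step 1: +7 new -> 9 infected
Step 2: +10 new -> 19 infected
Step 3: +13 new -> 32 infected
Step 4: +9 new -> 41 infected
Step 5: +6 new -> 47 infected
Step 6: +3 new -> 50 infected
Step 7: +2 new -> 52 infected
Step 8: +0 new -> 52 infected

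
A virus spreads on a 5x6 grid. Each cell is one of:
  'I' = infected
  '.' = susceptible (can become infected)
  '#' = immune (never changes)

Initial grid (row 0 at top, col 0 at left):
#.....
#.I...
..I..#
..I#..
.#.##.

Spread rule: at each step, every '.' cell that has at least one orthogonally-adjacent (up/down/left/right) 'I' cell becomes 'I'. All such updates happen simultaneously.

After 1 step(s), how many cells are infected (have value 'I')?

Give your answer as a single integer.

Answer: 10

Derivation:
Step 0 (initial): 3 infected
Step 1: +7 new -> 10 infected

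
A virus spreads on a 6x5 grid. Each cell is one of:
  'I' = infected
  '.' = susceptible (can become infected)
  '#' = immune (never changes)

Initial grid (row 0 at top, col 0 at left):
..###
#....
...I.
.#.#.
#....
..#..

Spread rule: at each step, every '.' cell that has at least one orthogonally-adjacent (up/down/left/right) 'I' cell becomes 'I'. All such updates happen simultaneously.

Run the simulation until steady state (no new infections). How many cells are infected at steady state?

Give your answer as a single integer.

Answer: 22

Derivation:
Step 0 (initial): 1 infected
Step 1: +3 new -> 4 infected
Step 2: +5 new -> 9 infected
Step 3: +4 new -> 13 infected
Step 4: +5 new -> 18 infected
Step 5: +3 new -> 21 infected
Step 6: +1 new -> 22 infected
Step 7: +0 new -> 22 infected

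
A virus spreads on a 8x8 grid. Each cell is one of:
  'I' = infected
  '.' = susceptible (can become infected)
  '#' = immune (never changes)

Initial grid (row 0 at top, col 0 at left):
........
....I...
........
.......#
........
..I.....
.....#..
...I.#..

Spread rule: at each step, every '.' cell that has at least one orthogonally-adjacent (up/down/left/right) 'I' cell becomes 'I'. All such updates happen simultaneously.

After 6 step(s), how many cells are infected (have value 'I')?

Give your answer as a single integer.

Answer: 60

Derivation:
Step 0 (initial): 3 infected
Step 1: +11 new -> 14 infected
Step 2: +15 new -> 29 infected
Step 3: +14 new -> 43 infected
Step 4: +9 new -> 52 infected
Step 5: +5 new -> 57 infected
Step 6: +3 new -> 60 infected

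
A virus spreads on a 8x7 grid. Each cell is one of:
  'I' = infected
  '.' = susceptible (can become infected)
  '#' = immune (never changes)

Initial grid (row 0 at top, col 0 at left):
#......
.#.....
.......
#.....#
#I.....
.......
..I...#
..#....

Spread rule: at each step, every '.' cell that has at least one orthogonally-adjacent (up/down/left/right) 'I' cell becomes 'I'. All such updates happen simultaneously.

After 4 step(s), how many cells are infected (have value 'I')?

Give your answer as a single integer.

Answer: 32

Derivation:
Step 0 (initial): 2 infected
Step 1: +6 new -> 8 infected
Step 2: +9 new -> 17 infected
Step 3: +8 new -> 25 infected
Step 4: +7 new -> 32 infected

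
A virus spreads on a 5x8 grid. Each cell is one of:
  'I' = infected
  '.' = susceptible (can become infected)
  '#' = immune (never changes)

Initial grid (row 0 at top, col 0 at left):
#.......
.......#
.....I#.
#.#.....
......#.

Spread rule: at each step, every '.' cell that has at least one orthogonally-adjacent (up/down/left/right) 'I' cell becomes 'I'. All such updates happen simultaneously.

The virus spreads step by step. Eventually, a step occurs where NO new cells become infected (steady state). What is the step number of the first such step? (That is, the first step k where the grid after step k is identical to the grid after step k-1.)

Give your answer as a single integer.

Answer: 8

Derivation:
Step 0 (initial): 1 infected
Step 1: +3 new -> 4 infected
Step 2: +7 new -> 11 infected
Step 3: +7 new -> 18 infected
Step 4: +7 new -> 25 infected
Step 5: +5 new -> 30 infected
Step 6: +3 new -> 33 infected
Step 7: +1 new -> 34 infected
Step 8: +0 new -> 34 infected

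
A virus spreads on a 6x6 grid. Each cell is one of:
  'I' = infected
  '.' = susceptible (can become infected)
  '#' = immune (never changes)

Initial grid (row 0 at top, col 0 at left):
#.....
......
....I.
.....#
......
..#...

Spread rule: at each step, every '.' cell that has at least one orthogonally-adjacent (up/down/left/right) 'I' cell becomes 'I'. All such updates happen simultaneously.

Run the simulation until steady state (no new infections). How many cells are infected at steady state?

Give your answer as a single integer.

Step 0 (initial): 1 infected
Step 1: +4 new -> 5 infected
Step 2: +6 new -> 11 infected
Step 3: +8 new -> 19 infected
Step 4: +7 new -> 26 infected
Step 5: +4 new -> 30 infected
Step 6: +2 new -> 32 infected
Step 7: +1 new -> 33 infected
Step 8: +0 new -> 33 infected

Answer: 33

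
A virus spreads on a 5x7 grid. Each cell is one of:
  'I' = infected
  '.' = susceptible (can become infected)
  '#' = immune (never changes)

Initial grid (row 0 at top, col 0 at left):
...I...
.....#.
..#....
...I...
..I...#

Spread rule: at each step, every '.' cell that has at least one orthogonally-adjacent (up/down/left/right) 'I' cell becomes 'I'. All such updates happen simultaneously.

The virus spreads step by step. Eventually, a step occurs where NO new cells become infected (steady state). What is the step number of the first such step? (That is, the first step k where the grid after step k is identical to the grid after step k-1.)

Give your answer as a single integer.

Answer: 5

Derivation:
Step 0 (initial): 3 infected
Step 1: +8 new -> 11 infected
Step 2: +9 new -> 20 infected
Step 3: +8 new -> 28 infected
Step 4: +4 new -> 32 infected
Step 5: +0 new -> 32 infected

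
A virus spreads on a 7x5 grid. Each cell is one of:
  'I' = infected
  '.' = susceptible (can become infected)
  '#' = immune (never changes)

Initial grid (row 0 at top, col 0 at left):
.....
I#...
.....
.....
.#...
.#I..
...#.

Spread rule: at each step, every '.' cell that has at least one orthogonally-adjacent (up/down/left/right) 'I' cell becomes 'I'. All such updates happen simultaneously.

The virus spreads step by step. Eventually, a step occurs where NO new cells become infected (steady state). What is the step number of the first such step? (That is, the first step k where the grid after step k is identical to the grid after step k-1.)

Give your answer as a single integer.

Answer: 7

Derivation:
Step 0 (initial): 2 infected
Step 1: +5 new -> 7 infected
Step 2: +7 new -> 14 infected
Step 3: +8 new -> 22 infected
Step 4: +5 new -> 27 infected
Step 5: +3 new -> 30 infected
Step 6: +1 new -> 31 infected
Step 7: +0 new -> 31 infected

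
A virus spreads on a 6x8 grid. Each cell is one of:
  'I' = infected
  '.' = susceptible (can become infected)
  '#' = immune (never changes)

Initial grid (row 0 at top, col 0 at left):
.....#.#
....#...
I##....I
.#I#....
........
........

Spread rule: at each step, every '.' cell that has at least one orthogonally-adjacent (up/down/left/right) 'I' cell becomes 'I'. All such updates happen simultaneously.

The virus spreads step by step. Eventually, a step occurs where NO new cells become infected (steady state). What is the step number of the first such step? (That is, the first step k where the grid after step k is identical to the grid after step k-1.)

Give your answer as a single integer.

Answer: 7

Derivation:
Step 0 (initial): 3 infected
Step 1: +6 new -> 9 infected
Step 2: +10 new -> 19 infected
Step 3: +12 new -> 31 infected
Step 4: +7 new -> 38 infected
Step 5: +2 new -> 40 infected
Step 6: +1 new -> 41 infected
Step 7: +0 new -> 41 infected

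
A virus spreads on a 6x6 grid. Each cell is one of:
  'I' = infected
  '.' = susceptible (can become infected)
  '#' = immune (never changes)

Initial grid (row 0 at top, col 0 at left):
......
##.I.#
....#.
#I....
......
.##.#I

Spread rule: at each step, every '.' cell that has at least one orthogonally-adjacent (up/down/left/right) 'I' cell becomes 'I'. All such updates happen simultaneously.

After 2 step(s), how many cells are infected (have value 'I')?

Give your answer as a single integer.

Answer: 20

Derivation:
Step 0 (initial): 3 infected
Step 1: +8 new -> 11 infected
Step 2: +9 new -> 20 infected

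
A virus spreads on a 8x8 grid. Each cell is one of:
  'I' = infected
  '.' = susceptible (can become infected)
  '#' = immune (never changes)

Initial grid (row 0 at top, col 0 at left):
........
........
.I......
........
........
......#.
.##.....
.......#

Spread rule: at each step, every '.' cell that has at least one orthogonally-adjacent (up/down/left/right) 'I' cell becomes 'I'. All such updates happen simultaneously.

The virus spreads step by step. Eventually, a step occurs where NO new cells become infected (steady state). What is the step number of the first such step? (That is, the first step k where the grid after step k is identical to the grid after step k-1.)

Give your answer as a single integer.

Step 0 (initial): 1 infected
Step 1: +4 new -> 5 infected
Step 2: +7 new -> 12 infected
Step 3: +8 new -> 20 infected
Step 4: +7 new -> 27 infected
Step 5: +7 new -> 34 infected
Step 6: +8 new -> 42 infected
Step 7: +8 new -> 50 infected
Step 8: +5 new -> 55 infected
Step 9: +3 new -> 58 infected
Step 10: +2 new -> 60 infected
Step 11: +0 new -> 60 infected

Answer: 11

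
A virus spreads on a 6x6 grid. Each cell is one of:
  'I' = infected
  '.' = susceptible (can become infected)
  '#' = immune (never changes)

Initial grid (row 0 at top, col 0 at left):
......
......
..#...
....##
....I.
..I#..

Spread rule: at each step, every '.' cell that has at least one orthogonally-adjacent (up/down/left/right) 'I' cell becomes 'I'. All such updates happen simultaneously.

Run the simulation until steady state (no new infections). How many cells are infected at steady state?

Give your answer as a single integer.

Answer: 32

Derivation:
Step 0 (initial): 2 infected
Step 1: +5 new -> 7 infected
Step 2: +5 new -> 12 infected
Step 3: +3 new -> 15 infected
Step 4: +4 new -> 19 infected
Step 5: +6 new -> 25 infected
Step 6: +5 new -> 30 infected
Step 7: +2 new -> 32 infected
Step 8: +0 new -> 32 infected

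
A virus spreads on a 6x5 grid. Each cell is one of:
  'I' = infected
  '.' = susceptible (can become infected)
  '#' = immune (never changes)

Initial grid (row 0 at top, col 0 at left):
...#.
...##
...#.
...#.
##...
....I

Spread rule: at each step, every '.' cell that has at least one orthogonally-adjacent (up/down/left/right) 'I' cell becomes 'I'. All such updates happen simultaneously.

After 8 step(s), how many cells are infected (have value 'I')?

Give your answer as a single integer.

Answer: 21

Derivation:
Step 0 (initial): 1 infected
Step 1: +2 new -> 3 infected
Step 2: +3 new -> 6 infected
Step 3: +3 new -> 9 infected
Step 4: +2 new -> 11 infected
Step 5: +2 new -> 13 infected
Step 6: +3 new -> 16 infected
Step 7: +3 new -> 19 infected
Step 8: +2 new -> 21 infected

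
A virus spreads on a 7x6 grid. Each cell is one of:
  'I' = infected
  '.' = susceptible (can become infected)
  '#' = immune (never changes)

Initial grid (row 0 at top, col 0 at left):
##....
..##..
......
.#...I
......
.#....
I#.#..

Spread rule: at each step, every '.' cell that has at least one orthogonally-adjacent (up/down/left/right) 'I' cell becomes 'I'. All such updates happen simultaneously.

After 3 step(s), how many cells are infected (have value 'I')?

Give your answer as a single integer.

Answer: 21

Derivation:
Step 0 (initial): 2 infected
Step 1: +4 new -> 6 infected
Step 2: +6 new -> 12 infected
Step 3: +9 new -> 21 infected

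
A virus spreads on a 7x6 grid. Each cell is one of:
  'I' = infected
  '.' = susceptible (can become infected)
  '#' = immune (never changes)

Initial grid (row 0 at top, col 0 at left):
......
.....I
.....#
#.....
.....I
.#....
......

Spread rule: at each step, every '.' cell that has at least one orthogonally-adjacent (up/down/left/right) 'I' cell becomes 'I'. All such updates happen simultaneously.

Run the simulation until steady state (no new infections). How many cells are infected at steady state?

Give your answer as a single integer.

Step 0 (initial): 2 infected
Step 1: +5 new -> 7 infected
Step 2: +7 new -> 14 infected
Step 3: +7 new -> 21 infected
Step 4: +7 new -> 28 infected
Step 5: +6 new -> 34 infected
Step 6: +4 new -> 38 infected
Step 7: +1 new -> 39 infected
Step 8: +0 new -> 39 infected

Answer: 39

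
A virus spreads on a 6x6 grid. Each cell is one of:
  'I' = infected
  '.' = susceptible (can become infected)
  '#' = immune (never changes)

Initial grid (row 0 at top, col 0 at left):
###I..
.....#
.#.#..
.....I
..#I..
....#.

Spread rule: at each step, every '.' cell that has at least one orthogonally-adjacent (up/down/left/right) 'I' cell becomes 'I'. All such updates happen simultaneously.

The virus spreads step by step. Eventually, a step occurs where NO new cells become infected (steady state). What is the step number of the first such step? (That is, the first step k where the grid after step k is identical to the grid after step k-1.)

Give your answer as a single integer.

Step 0 (initial): 3 infected
Step 1: +8 new -> 11 infected
Step 2: +7 new -> 18 infected
Step 3: +4 new -> 22 infected
Step 4: +4 new -> 26 infected
Step 5: +2 new -> 28 infected
Step 6: +0 new -> 28 infected

Answer: 6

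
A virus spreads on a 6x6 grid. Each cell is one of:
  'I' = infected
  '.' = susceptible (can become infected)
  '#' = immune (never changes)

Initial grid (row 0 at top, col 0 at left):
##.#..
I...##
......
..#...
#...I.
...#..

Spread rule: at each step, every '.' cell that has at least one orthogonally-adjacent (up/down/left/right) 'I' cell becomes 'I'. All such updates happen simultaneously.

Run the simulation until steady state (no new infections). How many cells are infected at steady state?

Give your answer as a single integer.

Step 0 (initial): 2 infected
Step 1: +6 new -> 8 infected
Step 2: +8 new -> 16 infected
Step 3: +8 new -> 24 infected
Step 4: +1 new -> 25 infected
Step 5: +1 new -> 26 infected
Step 6: +0 new -> 26 infected

Answer: 26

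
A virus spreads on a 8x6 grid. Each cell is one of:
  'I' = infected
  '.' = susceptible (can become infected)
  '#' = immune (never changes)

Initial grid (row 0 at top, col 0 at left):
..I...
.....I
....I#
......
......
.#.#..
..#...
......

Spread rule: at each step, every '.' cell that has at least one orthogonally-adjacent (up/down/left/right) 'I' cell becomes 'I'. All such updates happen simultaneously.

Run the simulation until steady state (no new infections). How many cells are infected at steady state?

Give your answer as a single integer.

Answer: 44

Derivation:
Step 0 (initial): 3 infected
Step 1: +7 new -> 10 infected
Step 2: +8 new -> 18 infected
Step 3: +6 new -> 24 infected
Step 4: +5 new -> 29 infected
Step 5: +6 new -> 35 infected
Step 6: +3 new -> 38 infected
Step 7: +2 new -> 40 infected
Step 8: +2 new -> 42 infected
Step 9: +2 new -> 44 infected
Step 10: +0 new -> 44 infected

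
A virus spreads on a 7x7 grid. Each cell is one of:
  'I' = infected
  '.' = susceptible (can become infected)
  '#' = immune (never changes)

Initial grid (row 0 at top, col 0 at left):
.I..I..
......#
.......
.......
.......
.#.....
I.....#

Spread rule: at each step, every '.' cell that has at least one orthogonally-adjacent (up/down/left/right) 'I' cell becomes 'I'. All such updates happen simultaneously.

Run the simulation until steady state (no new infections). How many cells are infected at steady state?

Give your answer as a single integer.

Answer: 46

Derivation:
Step 0 (initial): 3 infected
Step 1: +8 new -> 11 infected
Step 2: +9 new -> 20 infected
Step 3: +10 new -> 30 infected
Step 4: +8 new -> 38 infected
Step 5: +5 new -> 43 infected
Step 6: +2 new -> 45 infected
Step 7: +1 new -> 46 infected
Step 8: +0 new -> 46 infected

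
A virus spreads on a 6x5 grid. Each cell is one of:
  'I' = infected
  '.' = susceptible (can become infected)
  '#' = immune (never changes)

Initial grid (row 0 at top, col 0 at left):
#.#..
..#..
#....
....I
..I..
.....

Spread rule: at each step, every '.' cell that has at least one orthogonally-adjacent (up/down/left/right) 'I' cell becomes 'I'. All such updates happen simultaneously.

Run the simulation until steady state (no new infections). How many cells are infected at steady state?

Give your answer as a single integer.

Step 0 (initial): 2 infected
Step 1: +7 new -> 9 infected
Step 2: +8 new -> 17 infected
Step 3: +5 new -> 22 infected
Step 4: +2 new -> 24 infected
Step 5: +2 new -> 26 infected
Step 6: +0 new -> 26 infected

Answer: 26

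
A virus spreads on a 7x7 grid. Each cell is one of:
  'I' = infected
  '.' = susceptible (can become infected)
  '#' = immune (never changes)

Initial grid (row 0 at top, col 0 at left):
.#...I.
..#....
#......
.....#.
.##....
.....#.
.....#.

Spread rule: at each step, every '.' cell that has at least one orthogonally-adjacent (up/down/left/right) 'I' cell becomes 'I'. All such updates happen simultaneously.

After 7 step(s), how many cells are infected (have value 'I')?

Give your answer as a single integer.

Step 0 (initial): 1 infected
Step 1: +3 new -> 4 infected
Step 2: +4 new -> 8 infected
Step 3: +4 new -> 12 infected
Step 4: +3 new -> 15 infected
Step 5: +4 new -> 19 infected
Step 6: +6 new -> 25 infected
Step 7: +5 new -> 30 infected

Answer: 30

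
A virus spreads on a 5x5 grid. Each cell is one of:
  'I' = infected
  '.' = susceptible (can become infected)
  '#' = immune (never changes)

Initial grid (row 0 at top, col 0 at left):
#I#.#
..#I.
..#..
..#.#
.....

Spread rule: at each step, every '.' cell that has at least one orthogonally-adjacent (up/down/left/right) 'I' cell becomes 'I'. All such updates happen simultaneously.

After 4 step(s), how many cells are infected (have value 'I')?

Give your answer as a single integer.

Step 0 (initial): 2 infected
Step 1: +4 new -> 6 infected
Step 2: +4 new -> 10 infected
Step 3: +3 new -> 13 infected
Step 4: +4 new -> 17 infected

Answer: 17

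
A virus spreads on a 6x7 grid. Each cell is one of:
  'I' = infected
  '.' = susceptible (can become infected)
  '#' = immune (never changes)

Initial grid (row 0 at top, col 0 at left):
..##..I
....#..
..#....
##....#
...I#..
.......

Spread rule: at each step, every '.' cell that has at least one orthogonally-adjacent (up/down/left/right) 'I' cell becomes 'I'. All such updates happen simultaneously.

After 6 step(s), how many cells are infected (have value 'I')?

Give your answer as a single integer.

Step 0 (initial): 2 infected
Step 1: +5 new -> 7 infected
Step 2: +9 new -> 16 infected
Step 3: +7 new -> 23 infected
Step 4: +4 new -> 27 infected
Step 5: +2 new -> 29 infected
Step 6: +3 new -> 32 infected

Answer: 32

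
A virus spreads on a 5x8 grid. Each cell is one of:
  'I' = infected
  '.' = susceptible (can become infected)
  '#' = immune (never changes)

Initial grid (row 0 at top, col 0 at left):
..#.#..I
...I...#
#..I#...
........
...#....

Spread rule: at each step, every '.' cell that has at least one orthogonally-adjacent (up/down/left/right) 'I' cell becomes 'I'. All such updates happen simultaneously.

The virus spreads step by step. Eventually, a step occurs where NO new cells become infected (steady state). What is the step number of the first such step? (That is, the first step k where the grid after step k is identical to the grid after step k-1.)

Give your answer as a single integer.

Step 0 (initial): 3 infected
Step 1: +6 new -> 9 infected
Step 2: +7 new -> 16 infected
Step 3: +8 new -> 24 infected
Step 4: +6 new -> 30 infected
Step 5: +3 new -> 33 infected
Step 6: +1 new -> 34 infected
Step 7: +0 new -> 34 infected

Answer: 7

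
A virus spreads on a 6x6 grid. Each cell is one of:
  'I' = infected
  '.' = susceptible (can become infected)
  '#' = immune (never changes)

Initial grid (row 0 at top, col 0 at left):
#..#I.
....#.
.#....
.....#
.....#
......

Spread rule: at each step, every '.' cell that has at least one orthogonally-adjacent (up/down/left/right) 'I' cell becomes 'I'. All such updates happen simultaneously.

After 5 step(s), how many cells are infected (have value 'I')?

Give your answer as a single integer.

Step 0 (initial): 1 infected
Step 1: +1 new -> 2 infected
Step 2: +1 new -> 3 infected
Step 3: +1 new -> 4 infected
Step 4: +1 new -> 5 infected
Step 5: +2 new -> 7 infected

Answer: 7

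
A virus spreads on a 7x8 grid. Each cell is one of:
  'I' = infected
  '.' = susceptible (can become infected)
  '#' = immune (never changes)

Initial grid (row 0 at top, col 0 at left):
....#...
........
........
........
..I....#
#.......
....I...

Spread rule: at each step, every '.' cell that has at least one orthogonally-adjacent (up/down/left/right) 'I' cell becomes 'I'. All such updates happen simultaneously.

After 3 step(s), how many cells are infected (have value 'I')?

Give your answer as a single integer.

Step 0 (initial): 2 infected
Step 1: +7 new -> 9 infected
Step 2: +10 new -> 19 infected
Step 3: +9 new -> 28 infected

Answer: 28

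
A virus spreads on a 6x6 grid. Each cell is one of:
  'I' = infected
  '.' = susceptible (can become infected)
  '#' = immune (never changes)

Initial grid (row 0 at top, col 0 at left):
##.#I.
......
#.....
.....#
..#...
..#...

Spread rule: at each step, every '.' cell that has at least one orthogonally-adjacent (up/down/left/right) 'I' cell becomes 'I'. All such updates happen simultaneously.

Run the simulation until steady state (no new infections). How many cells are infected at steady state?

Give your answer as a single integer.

Answer: 29

Derivation:
Step 0 (initial): 1 infected
Step 1: +2 new -> 3 infected
Step 2: +3 new -> 6 infected
Step 3: +4 new -> 10 infected
Step 4: +5 new -> 15 infected
Step 5: +6 new -> 21 infected
Step 6: +3 new -> 24 infected
Step 7: +2 new -> 26 infected
Step 8: +2 new -> 28 infected
Step 9: +1 new -> 29 infected
Step 10: +0 new -> 29 infected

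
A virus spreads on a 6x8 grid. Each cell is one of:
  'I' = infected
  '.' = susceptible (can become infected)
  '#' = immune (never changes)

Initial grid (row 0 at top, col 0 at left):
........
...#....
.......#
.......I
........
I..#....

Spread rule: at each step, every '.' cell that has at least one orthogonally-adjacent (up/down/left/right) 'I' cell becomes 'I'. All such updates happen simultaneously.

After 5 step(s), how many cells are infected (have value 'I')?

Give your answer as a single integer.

Step 0 (initial): 2 infected
Step 1: +4 new -> 6 infected
Step 2: +7 new -> 13 infected
Step 3: +8 new -> 21 infected
Step 4: +11 new -> 32 infected
Step 5: +8 new -> 40 infected

Answer: 40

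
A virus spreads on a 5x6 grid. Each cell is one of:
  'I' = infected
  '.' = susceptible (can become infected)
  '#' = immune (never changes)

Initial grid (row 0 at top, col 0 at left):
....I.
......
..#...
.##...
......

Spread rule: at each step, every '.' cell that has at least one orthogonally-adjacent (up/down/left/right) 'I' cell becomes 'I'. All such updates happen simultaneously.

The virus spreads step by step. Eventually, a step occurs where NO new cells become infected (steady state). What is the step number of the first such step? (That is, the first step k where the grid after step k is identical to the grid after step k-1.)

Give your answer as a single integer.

Step 0 (initial): 1 infected
Step 1: +3 new -> 4 infected
Step 2: +4 new -> 8 infected
Step 3: +5 new -> 13 infected
Step 4: +5 new -> 18 infected
Step 5: +4 new -> 22 infected
Step 6: +2 new -> 24 infected
Step 7: +2 new -> 26 infected
Step 8: +1 new -> 27 infected
Step 9: +0 new -> 27 infected

Answer: 9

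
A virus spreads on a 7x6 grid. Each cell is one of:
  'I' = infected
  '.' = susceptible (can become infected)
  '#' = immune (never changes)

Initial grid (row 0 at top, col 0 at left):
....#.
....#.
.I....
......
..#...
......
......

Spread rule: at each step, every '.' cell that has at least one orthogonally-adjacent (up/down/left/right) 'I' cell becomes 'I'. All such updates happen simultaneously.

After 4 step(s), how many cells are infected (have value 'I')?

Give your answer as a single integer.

Answer: 26

Derivation:
Step 0 (initial): 1 infected
Step 1: +4 new -> 5 infected
Step 2: +7 new -> 12 infected
Step 3: +7 new -> 19 infected
Step 4: +7 new -> 26 infected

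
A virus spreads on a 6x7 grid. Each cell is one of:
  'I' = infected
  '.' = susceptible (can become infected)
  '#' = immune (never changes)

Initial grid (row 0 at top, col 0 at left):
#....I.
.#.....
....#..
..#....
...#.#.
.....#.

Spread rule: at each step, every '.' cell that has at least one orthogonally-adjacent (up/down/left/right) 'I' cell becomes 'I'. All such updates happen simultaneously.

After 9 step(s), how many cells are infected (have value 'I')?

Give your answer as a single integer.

Step 0 (initial): 1 infected
Step 1: +3 new -> 4 infected
Step 2: +4 new -> 8 infected
Step 3: +4 new -> 12 infected
Step 4: +5 new -> 17 infected
Step 5: +4 new -> 21 infected
Step 6: +3 new -> 24 infected
Step 7: +3 new -> 27 infected
Step 8: +4 new -> 31 infected
Step 9: +3 new -> 34 infected

Answer: 34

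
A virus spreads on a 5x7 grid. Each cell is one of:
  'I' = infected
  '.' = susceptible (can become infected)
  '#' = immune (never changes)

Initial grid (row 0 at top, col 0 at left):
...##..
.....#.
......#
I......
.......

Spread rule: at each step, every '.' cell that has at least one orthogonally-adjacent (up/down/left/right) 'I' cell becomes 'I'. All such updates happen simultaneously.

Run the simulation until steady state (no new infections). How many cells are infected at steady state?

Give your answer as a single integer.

Answer: 28

Derivation:
Step 0 (initial): 1 infected
Step 1: +3 new -> 4 infected
Step 2: +4 new -> 8 infected
Step 3: +5 new -> 13 infected
Step 4: +5 new -> 18 infected
Step 5: +5 new -> 23 infected
Step 6: +4 new -> 27 infected
Step 7: +1 new -> 28 infected
Step 8: +0 new -> 28 infected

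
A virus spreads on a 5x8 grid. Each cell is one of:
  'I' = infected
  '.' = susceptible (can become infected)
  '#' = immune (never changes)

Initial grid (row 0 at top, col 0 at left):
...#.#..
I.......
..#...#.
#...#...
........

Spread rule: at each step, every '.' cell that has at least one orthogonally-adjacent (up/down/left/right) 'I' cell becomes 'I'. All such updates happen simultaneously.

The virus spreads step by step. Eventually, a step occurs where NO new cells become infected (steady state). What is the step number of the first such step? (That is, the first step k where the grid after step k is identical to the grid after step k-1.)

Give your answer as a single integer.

Step 0 (initial): 1 infected
Step 1: +3 new -> 4 infected
Step 2: +3 new -> 7 infected
Step 3: +3 new -> 10 infected
Step 4: +4 new -> 14 infected
Step 5: +6 new -> 20 infected
Step 6: +3 new -> 23 infected
Step 7: +4 new -> 27 infected
Step 8: +4 new -> 31 infected
Step 9: +2 new -> 33 infected
Step 10: +1 new -> 34 infected
Step 11: +0 new -> 34 infected

Answer: 11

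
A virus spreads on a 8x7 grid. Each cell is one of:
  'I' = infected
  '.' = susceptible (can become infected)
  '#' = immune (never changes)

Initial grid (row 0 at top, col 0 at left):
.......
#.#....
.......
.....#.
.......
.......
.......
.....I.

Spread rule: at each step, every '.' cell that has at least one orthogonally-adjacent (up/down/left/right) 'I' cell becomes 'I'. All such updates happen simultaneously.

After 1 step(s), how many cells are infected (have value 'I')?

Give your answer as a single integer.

Answer: 4

Derivation:
Step 0 (initial): 1 infected
Step 1: +3 new -> 4 infected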